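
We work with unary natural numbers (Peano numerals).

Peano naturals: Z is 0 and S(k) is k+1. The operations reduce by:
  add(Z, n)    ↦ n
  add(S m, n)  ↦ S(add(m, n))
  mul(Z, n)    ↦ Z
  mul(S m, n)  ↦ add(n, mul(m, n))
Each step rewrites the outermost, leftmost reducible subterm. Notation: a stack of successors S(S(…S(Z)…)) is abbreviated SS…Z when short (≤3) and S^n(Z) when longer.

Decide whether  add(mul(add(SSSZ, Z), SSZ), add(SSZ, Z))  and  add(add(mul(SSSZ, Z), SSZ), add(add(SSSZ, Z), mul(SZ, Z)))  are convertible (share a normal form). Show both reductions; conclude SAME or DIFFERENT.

Answer: DIFFERENT — A ⇓ S^8(Z), B ⇓ S^5(Z)

Derivation:
Term A:
  start: add(mul(add(SSSZ, Z), SSZ), add(SSZ, Z))
  [1] add(mul(S(add(SSZ, Z)), SSZ), add(SSZ, Z))
  [2] add(add(SSZ, mul(add(SSZ, Z), SSZ)), add(SSZ, Z))
  [3] add(S(add(SZ, mul(add(SSZ, Z), SSZ))), add(SSZ, Z))
  [4] S(add(add(SZ, mul(add(SSZ, Z), SSZ)), add(SSZ, Z)))
  [5] S(add(S(add(Z, mul(add(SSZ, Z), SSZ))), add(SSZ, Z)))
  [6] S(S(add(add(Z, mul(add(SSZ, Z), SSZ)), add(SSZ, Z))))
  [7] S(S(add(mul(add(SSZ, Z), SSZ), add(SSZ, Z))))
  [8] S(S(add(mul(S(add(SZ, Z)), SSZ), add(SSZ, Z))))
  [9] S(S(add(add(SSZ, mul(add(SZ, Z), SSZ)), add(SSZ, Z))))
  [10] S(S(add(S(add(SZ, mul(add(SZ, Z), SSZ))), add(SSZ, Z))))
  [11] S(S(S(add(add(SZ, mul(add(SZ, Z), SSZ)), add(SSZ, Z)))))
  [12] S(S(S(add(S(add(Z, mul(add(SZ, Z), SSZ))), add(SSZ, Z)))))
  [13] S(S(S(S(add(add(Z, mul(add(SZ, Z), SSZ)), add(SSZ, Z))))))
  [14] S(S(S(S(add(mul(add(SZ, Z), SSZ), add(SSZ, Z))))))
  [15] S(S(S(S(add(mul(S(add(Z, Z)), SSZ), add(SSZ, Z))))))
  [16] S(S(S(S(add(add(SSZ, mul(add(Z, Z), SSZ)), add(SSZ, Z))))))
  [17] S(S(S(S(add(S(add(SZ, mul(add(Z, Z), SSZ))), add(SSZ, Z))))))
  [18] S(S(S(S(S(add(add(SZ, mul(add(Z, Z), SSZ)), add(SSZ, Z)))))))
  [19] S(S(S(S(S(add(S(add(Z, mul(add(Z, Z), SSZ))), add(SSZ, Z)))))))
  [20] S(S(S(S(S(S(add(add(Z, mul(add(Z, Z), SSZ)), add(SSZ, Z))))))))
  [21] S(S(S(S(S(S(add(mul(add(Z, Z), SSZ), add(SSZ, Z))))))))
  [22] S(S(S(S(S(S(add(mul(Z, SSZ), add(SSZ, Z))))))))
  [23] S(S(S(S(S(S(add(Z, add(SSZ, Z))))))))
  [24] S(S(S(S(S(S(add(SSZ, Z)))))))
  [25] S(S(S(S(S(S(S(add(SZ, Z))))))))
  [26] S(S(S(S(S(S(S(S(add(Z, Z)))))))))
  [27] S^8(Z)

Term B:
  start: add(add(mul(SSSZ, Z), SSZ), add(add(SSSZ, Z), mul(SZ, Z)))
  [1] add(add(add(Z, mul(SSZ, Z)), SSZ), add(add(SSSZ, Z), mul(SZ, Z)))
  [2] add(add(mul(SSZ, Z), SSZ), add(add(SSSZ, Z), mul(SZ, Z)))
  [3] add(add(add(Z, mul(SZ, Z)), SSZ), add(add(SSSZ, Z), mul(SZ, Z)))
  [4] add(add(mul(SZ, Z), SSZ), add(add(SSSZ, Z), mul(SZ, Z)))
  [5] add(add(add(Z, mul(Z, Z)), SSZ), add(add(SSSZ, Z), mul(SZ, Z)))
  [6] add(add(mul(Z, Z), SSZ), add(add(SSSZ, Z), mul(SZ, Z)))
  [7] add(add(Z, SSZ), add(add(SSSZ, Z), mul(SZ, Z)))
  [8] add(SSZ, add(add(SSSZ, Z), mul(SZ, Z)))
  [9] S(add(SZ, add(add(SSSZ, Z), mul(SZ, Z))))
  [10] S(S(add(Z, add(add(SSSZ, Z), mul(SZ, Z)))))
  [11] S(S(add(add(SSSZ, Z), mul(SZ, Z))))
  [12] S(S(add(S(add(SSZ, Z)), mul(SZ, Z))))
  [13] S(S(S(add(add(SSZ, Z), mul(SZ, Z)))))
  [14] S(S(S(add(S(add(SZ, Z)), mul(SZ, Z)))))
  [15] S(S(S(S(add(add(SZ, Z), mul(SZ, Z))))))
  [16] S(S(S(S(add(S(add(Z, Z)), mul(SZ, Z))))))
  [17] S(S(S(S(S(add(add(Z, Z), mul(SZ, Z)))))))
  [18] S(S(S(S(S(add(Z, mul(SZ, Z)))))))
  [19] S(S(S(S(S(mul(SZ, Z))))))
  [20] S(S(S(S(S(add(Z, mul(Z, Z)))))))
  [21] S(S(S(S(S(mul(Z, Z))))))
  [22] S^5(Z)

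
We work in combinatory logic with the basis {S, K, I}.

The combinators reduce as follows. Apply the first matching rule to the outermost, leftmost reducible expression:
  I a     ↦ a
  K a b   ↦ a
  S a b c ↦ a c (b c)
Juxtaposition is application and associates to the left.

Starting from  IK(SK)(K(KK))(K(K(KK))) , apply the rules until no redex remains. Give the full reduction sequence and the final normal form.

Answer: normal form = SK(K(K(KK)))  (in 2 steps)

Working:
  start: IK(SK)(K(KK))(K(K(KK)))
  →1  K(SK)(K(KK))(K(K(KK)))
  →2  SK(K(K(KK)))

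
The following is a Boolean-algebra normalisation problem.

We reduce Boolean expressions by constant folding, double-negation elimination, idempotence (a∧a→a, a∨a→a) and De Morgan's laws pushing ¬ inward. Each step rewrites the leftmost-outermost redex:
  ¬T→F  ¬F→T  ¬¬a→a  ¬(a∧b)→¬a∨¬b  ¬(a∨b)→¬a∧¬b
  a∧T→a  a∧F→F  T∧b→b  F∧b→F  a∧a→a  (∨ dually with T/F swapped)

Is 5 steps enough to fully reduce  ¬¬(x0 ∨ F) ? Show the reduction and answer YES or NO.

Answer: YES — reaches normal form x0 in 2 ≤ 5 steps

Reduction:
  start: ¬¬(x0 ∨ F)
  [1] x0 ∨ F
  [2] x0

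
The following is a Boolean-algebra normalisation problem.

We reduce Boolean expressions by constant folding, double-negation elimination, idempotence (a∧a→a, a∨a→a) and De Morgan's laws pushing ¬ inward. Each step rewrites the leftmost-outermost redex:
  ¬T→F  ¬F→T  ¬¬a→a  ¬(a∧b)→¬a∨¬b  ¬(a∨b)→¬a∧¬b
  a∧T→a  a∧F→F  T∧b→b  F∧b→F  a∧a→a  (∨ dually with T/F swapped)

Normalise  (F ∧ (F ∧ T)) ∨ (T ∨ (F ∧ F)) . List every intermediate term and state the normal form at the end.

  start: (F ∧ (F ∧ T)) ∨ (T ∨ (F ∧ F))
  step 1: F ∨ (T ∨ (F ∧ F))
  step 2: T ∨ (F ∧ F)
  step 3: T

Answer: normal form = T  (in 3 steps)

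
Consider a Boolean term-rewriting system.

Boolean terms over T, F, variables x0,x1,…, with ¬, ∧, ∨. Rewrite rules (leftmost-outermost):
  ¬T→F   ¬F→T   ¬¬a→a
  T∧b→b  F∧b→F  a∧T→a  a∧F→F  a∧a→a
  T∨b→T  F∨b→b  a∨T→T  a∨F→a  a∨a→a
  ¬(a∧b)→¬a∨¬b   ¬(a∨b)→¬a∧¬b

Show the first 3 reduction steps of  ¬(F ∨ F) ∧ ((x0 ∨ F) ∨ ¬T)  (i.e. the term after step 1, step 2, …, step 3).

  start: ¬(F ∨ F) ∧ ((x0 ∨ F) ∨ ¬T)
  [1] (¬F ∧ ¬F) ∧ ((x0 ∨ F) ∨ ¬T)
  [2] ¬F ∧ ((x0 ∨ F) ∨ ¬T)
  [3] T ∧ ((x0 ∨ F) ∨ ¬T)

Answer: after 3 steps: T ∧ ((x0 ∨ F) ∨ ¬T)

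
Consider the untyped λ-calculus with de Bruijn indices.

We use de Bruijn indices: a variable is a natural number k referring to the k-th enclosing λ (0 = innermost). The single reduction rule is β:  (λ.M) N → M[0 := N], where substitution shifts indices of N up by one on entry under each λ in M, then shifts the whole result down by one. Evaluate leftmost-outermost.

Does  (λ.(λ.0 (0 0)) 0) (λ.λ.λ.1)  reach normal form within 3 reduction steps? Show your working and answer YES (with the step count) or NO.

Answer: YES — reaches normal form λ.λ.1 in 3 ≤ 3 steps

Working:
  start: (λ.(λ.0 (0 0)) 0) (λ.λ.λ.1)
  step 1: (λ.0 (0 0)) (λ.λ.λ.1)
  step 2: (λ.λ.λ.1) ((λ.λ.λ.1) (λ.λ.λ.1))
  step 3: λ.λ.1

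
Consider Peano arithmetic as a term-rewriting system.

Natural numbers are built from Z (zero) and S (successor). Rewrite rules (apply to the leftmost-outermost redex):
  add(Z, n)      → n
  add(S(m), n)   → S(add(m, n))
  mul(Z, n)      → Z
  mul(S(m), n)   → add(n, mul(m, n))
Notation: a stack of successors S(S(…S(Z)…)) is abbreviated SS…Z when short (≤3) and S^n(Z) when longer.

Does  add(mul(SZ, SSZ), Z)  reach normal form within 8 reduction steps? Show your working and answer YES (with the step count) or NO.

Answer: YES — reaches normal form SSZ in 8 ≤ 8 steps

Derivation:
  start: add(mul(SZ, SSZ), Z)
  [1] add(add(SSZ, mul(Z, SSZ)), Z)
  [2] add(S(add(SZ, mul(Z, SSZ))), Z)
  [3] S(add(add(SZ, mul(Z, SSZ)), Z))
  [4] S(add(S(add(Z, mul(Z, SSZ))), Z))
  [5] S(S(add(add(Z, mul(Z, SSZ)), Z)))
  [6] S(S(add(mul(Z, SSZ), Z)))
  [7] S(S(add(Z, Z)))
  [8] SSZ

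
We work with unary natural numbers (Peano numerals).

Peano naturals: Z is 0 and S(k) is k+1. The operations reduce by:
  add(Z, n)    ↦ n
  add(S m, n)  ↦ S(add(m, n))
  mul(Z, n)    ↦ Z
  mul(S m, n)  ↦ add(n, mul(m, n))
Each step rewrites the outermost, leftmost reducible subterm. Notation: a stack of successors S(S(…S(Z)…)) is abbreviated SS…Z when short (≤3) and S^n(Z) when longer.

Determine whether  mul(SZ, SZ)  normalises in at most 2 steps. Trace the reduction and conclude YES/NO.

Answer: NO — after 2 steps the term is S(add(Z, mul(Z, SZ))), not yet normal

Reduction:
  start: mul(SZ, SZ)
  step 1: add(SZ, mul(Z, SZ))
  step 2: S(add(Z, mul(Z, SZ)))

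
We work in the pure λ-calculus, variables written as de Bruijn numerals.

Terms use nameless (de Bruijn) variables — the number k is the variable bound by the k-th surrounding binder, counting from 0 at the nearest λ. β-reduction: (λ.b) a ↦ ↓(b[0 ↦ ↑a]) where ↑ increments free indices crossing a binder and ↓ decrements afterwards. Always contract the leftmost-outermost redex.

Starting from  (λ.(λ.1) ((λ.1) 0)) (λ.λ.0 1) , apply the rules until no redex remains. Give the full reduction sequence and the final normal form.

  start: (λ.(λ.1) ((λ.1) 0)) (λ.λ.0 1)
  step 1: (λ.λ.λ.0 1) ((λ.λ.λ.0 1) (λ.λ.0 1))
  step 2: λ.λ.0 1

Answer: normal form = λ.λ.0 1  (in 2 steps)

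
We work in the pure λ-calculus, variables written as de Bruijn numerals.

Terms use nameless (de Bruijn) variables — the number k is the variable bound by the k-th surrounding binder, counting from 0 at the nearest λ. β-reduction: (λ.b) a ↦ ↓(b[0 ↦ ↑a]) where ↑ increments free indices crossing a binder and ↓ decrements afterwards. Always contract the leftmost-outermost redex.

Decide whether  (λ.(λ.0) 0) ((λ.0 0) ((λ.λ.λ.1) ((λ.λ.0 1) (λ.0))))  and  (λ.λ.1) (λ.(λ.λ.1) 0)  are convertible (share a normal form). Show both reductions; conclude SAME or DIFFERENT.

Answer: SAME — A ⇓ λ.λ.λ.1, B ⇓ λ.λ.λ.1

Working:
Term A:
  start: (λ.(λ.0) 0) ((λ.0 0) ((λ.λ.λ.1) ((λ.λ.0 1) (λ.0))))
  step 1: (λ.0) ((λ.0 0) ((λ.λ.λ.1) ((λ.λ.0 1) (λ.0))))
  step 2: (λ.0 0) ((λ.λ.λ.1) ((λ.λ.0 1) (λ.0)))
  step 3: (λ.λ.λ.1) ((λ.λ.0 1) (λ.0)) ((λ.λ.λ.1) ((λ.λ.0 1) (λ.0)))
  step 4: (λ.λ.1) ((λ.λ.λ.1) ((λ.λ.0 1) (λ.0)))
  step 5: λ.(λ.λ.λ.1) ((λ.λ.0 1) (λ.0))
  step 6: λ.λ.λ.1

Term B:
  start: (λ.λ.1) (λ.(λ.λ.1) 0)
  step 1: λ.λ.(λ.λ.1) 0
  step 2: λ.λ.λ.1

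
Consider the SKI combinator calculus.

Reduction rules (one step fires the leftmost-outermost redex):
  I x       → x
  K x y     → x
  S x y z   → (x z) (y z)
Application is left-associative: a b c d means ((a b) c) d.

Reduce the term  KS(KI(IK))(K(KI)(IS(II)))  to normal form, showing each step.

Answer: normal form = S(KI)  (in 2 steps)

Working:
  start: KS(KI(IK))(K(KI)(IS(II)))
  [1] S(K(KI)(IS(II)))
  [2] S(KI)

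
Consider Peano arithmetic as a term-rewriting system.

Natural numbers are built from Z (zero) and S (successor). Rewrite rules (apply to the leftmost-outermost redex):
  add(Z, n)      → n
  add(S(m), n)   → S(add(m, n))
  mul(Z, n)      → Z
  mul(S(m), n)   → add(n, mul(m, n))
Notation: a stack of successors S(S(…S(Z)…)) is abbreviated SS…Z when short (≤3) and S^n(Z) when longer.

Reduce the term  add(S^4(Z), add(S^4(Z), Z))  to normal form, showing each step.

Answer: normal form = S^8(Z)  (in 10 steps)

Derivation:
  start: add(S^4(Z), add(S^4(Z), Z))
  [1] S(add(SSSZ, add(S^4(Z), Z)))
  [2] S(S(add(SSZ, add(S^4(Z), Z))))
  [3] S(S(S(add(SZ, add(S^4(Z), Z)))))
  [4] S(S(S(S(add(Z, add(S^4(Z), Z))))))
  [5] S(S(S(S(add(S^4(Z), Z)))))
  [6] S(S(S(S(S(add(SSSZ, Z))))))
  [7] S(S(S(S(S(S(add(SSZ, Z)))))))
  [8] S(S(S(S(S(S(S(add(SZ, Z))))))))
  [9] S(S(S(S(S(S(S(S(add(Z, Z)))))))))
  [10] S^8(Z)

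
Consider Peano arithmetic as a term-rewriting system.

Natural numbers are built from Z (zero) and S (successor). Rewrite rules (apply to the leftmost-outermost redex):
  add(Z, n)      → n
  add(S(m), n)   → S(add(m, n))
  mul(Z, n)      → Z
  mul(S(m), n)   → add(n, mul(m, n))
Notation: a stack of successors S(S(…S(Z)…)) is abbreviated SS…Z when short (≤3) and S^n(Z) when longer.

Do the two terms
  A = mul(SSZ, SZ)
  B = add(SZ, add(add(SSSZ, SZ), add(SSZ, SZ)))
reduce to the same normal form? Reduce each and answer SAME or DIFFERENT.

Answer: DIFFERENT — A ⇓ SSZ, B ⇓ S^8(Z)

Derivation:
Term A:
  start: mul(SSZ, SZ)
  [1] add(SZ, mul(SZ, SZ))
  [2] S(add(Z, mul(SZ, SZ)))
  [3] S(mul(SZ, SZ))
  [4] S(add(SZ, mul(Z, SZ)))
  [5] S(S(add(Z, mul(Z, SZ))))
  [6] S(S(mul(Z, SZ)))
  [7] SSZ

Term B:
  start: add(SZ, add(add(SSSZ, SZ), add(SSZ, SZ)))
  [1] S(add(Z, add(add(SSSZ, SZ), add(SSZ, SZ))))
  [2] S(add(add(SSSZ, SZ), add(SSZ, SZ)))
  [3] S(add(S(add(SSZ, SZ)), add(SSZ, SZ)))
  [4] S(S(add(add(SSZ, SZ), add(SSZ, SZ))))
  [5] S(S(add(S(add(SZ, SZ)), add(SSZ, SZ))))
  [6] S(S(S(add(add(SZ, SZ), add(SSZ, SZ)))))
  [7] S(S(S(add(S(add(Z, SZ)), add(SSZ, SZ)))))
  [8] S(S(S(S(add(add(Z, SZ), add(SSZ, SZ))))))
  [9] S(S(S(S(add(SZ, add(SSZ, SZ))))))
  [10] S(S(S(S(S(add(Z, add(SSZ, SZ)))))))
  [11] S(S(S(S(S(add(SSZ, SZ))))))
  [12] S(S(S(S(S(S(add(SZ, SZ)))))))
  [13] S(S(S(S(S(S(S(add(Z, SZ))))))))
  [14] S^8(Z)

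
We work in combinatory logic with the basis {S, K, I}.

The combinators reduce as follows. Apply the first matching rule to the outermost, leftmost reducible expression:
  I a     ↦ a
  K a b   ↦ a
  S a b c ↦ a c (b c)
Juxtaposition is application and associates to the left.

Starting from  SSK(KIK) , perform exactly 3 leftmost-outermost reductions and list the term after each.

  start: SSK(KIK)
  [1] S(KIK)(K(KIK))
  [2] SI(K(KIK))
  [3] SI(KI)

Answer: after 3 steps: SI(KI)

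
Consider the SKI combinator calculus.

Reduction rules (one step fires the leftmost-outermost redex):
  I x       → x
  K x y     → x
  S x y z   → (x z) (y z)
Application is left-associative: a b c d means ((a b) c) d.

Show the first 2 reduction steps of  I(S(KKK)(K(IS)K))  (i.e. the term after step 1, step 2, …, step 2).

  start: I(S(KKK)(K(IS)K))
  [1] S(KKK)(K(IS)K)
  [2] SK(K(IS)K)

Answer: after 2 steps: SK(K(IS)K)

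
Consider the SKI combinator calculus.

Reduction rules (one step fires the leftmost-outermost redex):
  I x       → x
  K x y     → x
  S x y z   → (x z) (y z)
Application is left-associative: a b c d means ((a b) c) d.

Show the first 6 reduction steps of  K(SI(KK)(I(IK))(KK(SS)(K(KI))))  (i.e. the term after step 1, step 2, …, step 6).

Answer: after 6 steps: KK

Derivation:
  start: K(SI(KK)(I(IK))(KK(SS)(K(KI))))
  [1] K(I(I(IK))(KK(I(IK)))(KK(SS)(K(KI))))
  [2] K(I(IK)(KK(I(IK)))(KK(SS)(K(KI))))
  [3] K(IK(KK(I(IK)))(KK(SS)(K(KI))))
  [4] K(K(KK(I(IK)))(KK(SS)(K(KI))))
  [5] K(KK(I(IK)))
  [6] KK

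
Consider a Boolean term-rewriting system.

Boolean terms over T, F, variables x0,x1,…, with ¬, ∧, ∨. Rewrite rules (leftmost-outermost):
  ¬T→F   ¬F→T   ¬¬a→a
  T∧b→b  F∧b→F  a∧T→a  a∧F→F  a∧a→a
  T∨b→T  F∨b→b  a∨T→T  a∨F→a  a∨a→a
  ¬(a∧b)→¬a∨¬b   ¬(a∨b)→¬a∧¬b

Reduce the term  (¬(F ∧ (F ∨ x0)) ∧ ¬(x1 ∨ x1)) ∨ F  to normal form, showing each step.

Answer: normal form = ¬x1  (in 7 steps)

Reduction:
  start: (¬(F ∧ (F ∨ x0)) ∧ ¬(x1 ∨ x1)) ∨ F
  →1  ¬(F ∧ (F ∨ x0)) ∧ ¬(x1 ∨ x1)
  →2  (¬F ∨ ¬(F ∨ x0)) ∧ ¬(x1 ∨ x1)
  →3  (T ∨ ¬(F ∨ x0)) ∧ ¬(x1 ∨ x1)
  →4  T ∧ ¬(x1 ∨ x1)
  →5  ¬(x1 ∨ x1)
  →6  ¬x1 ∧ ¬x1
  →7  ¬x1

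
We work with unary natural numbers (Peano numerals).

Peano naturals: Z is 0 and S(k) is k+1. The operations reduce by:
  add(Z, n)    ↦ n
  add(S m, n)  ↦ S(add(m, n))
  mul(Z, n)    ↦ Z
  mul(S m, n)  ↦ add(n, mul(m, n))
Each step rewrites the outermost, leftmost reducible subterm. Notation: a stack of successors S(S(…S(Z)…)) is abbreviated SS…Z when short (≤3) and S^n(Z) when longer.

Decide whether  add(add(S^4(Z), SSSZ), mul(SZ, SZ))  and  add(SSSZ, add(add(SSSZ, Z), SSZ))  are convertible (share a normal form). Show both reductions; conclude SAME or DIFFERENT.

Answer: SAME — A ⇓ S^8(Z), B ⇓ S^8(Z)

Reduction:
Term A:
  start: add(add(S^4(Z), SSSZ), mul(SZ, SZ))
  step 1: add(S(add(SSSZ, SSSZ)), mul(SZ, SZ))
  step 2: S(add(add(SSSZ, SSSZ), mul(SZ, SZ)))
  step 3: S(add(S(add(SSZ, SSSZ)), mul(SZ, SZ)))
  step 4: S(S(add(add(SSZ, SSSZ), mul(SZ, SZ))))
  step 5: S(S(add(S(add(SZ, SSSZ)), mul(SZ, SZ))))
  step 6: S(S(S(add(add(SZ, SSSZ), mul(SZ, SZ)))))
  step 7: S(S(S(add(S(add(Z, SSSZ)), mul(SZ, SZ)))))
  step 8: S(S(S(S(add(add(Z, SSSZ), mul(SZ, SZ))))))
  step 9: S(S(S(S(add(SSSZ, mul(SZ, SZ))))))
  step 10: S(S(S(S(S(add(SSZ, mul(SZ, SZ)))))))
  step 11: S(S(S(S(S(S(add(SZ, mul(SZ, SZ))))))))
  step 12: S(S(S(S(S(S(S(add(Z, mul(SZ, SZ)))))))))
  step 13: S(S(S(S(S(S(S(mul(SZ, SZ))))))))
  step 14: S(S(S(S(S(S(S(add(SZ, mul(Z, SZ)))))))))
  step 15: S(S(S(S(S(S(S(S(add(Z, mul(Z, SZ))))))))))
  step 16: S(S(S(S(S(S(S(S(mul(Z, SZ)))))))))
  step 17: S^8(Z)

Term B:
  start: add(SSSZ, add(add(SSSZ, Z), SSZ))
  step 1: S(add(SSZ, add(add(SSSZ, Z), SSZ)))
  step 2: S(S(add(SZ, add(add(SSSZ, Z), SSZ))))
  step 3: S(S(S(add(Z, add(add(SSSZ, Z), SSZ)))))
  step 4: S(S(S(add(add(SSSZ, Z), SSZ))))
  step 5: S(S(S(add(S(add(SSZ, Z)), SSZ))))
  step 6: S(S(S(S(add(add(SSZ, Z), SSZ)))))
  step 7: S(S(S(S(add(S(add(SZ, Z)), SSZ)))))
  step 8: S(S(S(S(S(add(add(SZ, Z), SSZ))))))
  step 9: S(S(S(S(S(add(S(add(Z, Z)), SSZ))))))
  step 10: S(S(S(S(S(S(add(add(Z, Z), SSZ)))))))
  step 11: S(S(S(S(S(S(add(Z, SSZ)))))))
  step 12: S^8(Z)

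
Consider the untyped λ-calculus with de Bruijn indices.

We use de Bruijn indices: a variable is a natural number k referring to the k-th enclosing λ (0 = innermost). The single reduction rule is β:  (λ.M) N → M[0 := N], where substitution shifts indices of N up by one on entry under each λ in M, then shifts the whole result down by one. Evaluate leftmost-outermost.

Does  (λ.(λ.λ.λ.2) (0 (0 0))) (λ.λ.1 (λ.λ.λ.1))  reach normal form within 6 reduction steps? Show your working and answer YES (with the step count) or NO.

  start: (λ.(λ.λ.λ.2) (0 (0 0))) (λ.λ.1 (λ.λ.λ.1))
  step 1: (λ.λ.λ.2) ((λ.λ.1 (λ.λ.λ.1)) ((λ.λ.1 (λ.λ.λ.1)) (λ.λ.1 (λ.λ.λ.1))))
  step 2: λ.λ.(λ.λ.1 (λ.λ.λ.1)) ((λ.λ.1 (λ.λ.λ.1)) (λ.λ.1 (λ.λ.λ.1)))
  step 3: λ.λ.λ.(λ.λ.1 (λ.λ.λ.1)) (λ.λ.1 (λ.λ.λ.1)) (λ.λ.λ.1)
  step 4: λ.λ.λ.(λ.(λ.λ.1 (λ.λ.λ.1)) (λ.λ.λ.1)) (λ.λ.λ.1)
  step 5: λ.λ.λ.(λ.λ.1 (λ.λ.λ.1)) (λ.λ.λ.1)
  step 6: λ.λ.λ.λ.(λ.λ.λ.1) (λ.λ.λ.1)

Answer: NO — after 6 steps the term is λ.λ.λ.λ.(λ.λ.λ.1) (λ.λ.λ.1), not yet normal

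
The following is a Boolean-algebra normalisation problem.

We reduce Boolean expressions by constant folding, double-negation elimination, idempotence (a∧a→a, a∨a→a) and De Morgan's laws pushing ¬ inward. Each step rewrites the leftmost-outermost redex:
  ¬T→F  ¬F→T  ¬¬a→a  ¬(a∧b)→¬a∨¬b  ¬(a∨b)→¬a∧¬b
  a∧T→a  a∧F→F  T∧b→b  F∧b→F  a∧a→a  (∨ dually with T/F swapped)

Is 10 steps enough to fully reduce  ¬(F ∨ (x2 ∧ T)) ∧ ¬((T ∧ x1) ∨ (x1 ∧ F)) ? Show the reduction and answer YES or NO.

Answer: NO — after 10 steps the term is ¬x2 ∧ (¬x1 ∧ ¬(x1 ∧ F)), not yet normal

Reduction:
  start: ¬(F ∨ (x2 ∧ T)) ∧ ¬((T ∧ x1) ∨ (x1 ∧ F))
  step 1: (¬F ∧ ¬(x2 ∧ T)) ∧ ¬((T ∧ x1) ∨ (x1 ∧ F))
  step 2: (T ∧ ¬(x2 ∧ T)) ∧ ¬((T ∧ x1) ∨ (x1 ∧ F))
  step 3: ¬(x2 ∧ T) ∧ ¬((T ∧ x1) ∨ (x1 ∧ F))
  step 4: (¬x2 ∨ ¬T) ∧ ¬((T ∧ x1) ∨ (x1 ∧ F))
  step 5: (¬x2 ∨ F) ∧ ¬((T ∧ x1) ∨ (x1 ∧ F))
  step 6: ¬x2 ∧ ¬((T ∧ x1) ∨ (x1 ∧ F))
  step 7: ¬x2 ∧ (¬(T ∧ x1) ∧ ¬(x1 ∧ F))
  step 8: ¬x2 ∧ ((¬T ∨ ¬x1) ∧ ¬(x1 ∧ F))
  step 9: ¬x2 ∧ ((F ∨ ¬x1) ∧ ¬(x1 ∧ F))
  step 10: ¬x2 ∧ (¬x1 ∧ ¬(x1 ∧ F))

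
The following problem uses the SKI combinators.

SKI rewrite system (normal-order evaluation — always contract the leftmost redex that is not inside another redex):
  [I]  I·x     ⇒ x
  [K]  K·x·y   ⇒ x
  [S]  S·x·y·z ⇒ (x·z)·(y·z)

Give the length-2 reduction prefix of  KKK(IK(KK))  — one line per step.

Answer: after 2 steps: K(K(KK))

Working:
  start: KKK(IK(KK))
  [1] K(IK(KK))
  [2] K(K(KK))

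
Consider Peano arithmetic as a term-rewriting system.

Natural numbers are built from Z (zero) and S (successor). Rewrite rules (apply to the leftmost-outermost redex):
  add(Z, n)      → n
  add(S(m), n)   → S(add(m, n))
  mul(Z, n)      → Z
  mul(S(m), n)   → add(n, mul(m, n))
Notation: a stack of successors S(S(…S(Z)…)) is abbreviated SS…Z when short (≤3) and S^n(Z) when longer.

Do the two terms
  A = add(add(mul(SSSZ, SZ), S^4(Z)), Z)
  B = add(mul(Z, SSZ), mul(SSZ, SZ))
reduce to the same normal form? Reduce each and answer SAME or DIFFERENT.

Term A:
  start: add(add(mul(SSSZ, SZ), S^4(Z)), Z)
  →1  add(add(add(SZ, mul(SSZ, SZ)), S^4(Z)), Z)
  →2  add(add(S(add(Z, mul(SSZ, SZ))), S^4(Z)), Z)
  →3  add(S(add(add(Z, mul(SSZ, SZ)), S^4(Z))), Z)
  →4  S(add(add(add(Z, mul(SSZ, SZ)), S^4(Z)), Z))
  →5  S(add(add(mul(SSZ, SZ), S^4(Z)), Z))
  →6  S(add(add(add(SZ, mul(SZ, SZ)), S^4(Z)), Z))
  →7  S(add(add(S(add(Z, mul(SZ, SZ))), S^4(Z)), Z))
  →8  S(add(S(add(add(Z, mul(SZ, SZ)), S^4(Z))), Z))
  →9  S(S(add(add(add(Z, mul(SZ, SZ)), S^4(Z)), Z)))
  →10  S(S(add(add(mul(SZ, SZ), S^4(Z)), Z)))
  →11  S(S(add(add(add(SZ, mul(Z, SZ)), S^4(Z)), Z)))
  →12  S(S(add(add(S(add(Z, mul(Z, SZ))), S^4(Z)), Z)))
  →13  S(S(add(S(add(add(Z, mul(Z, SZ)), S^4(Z))), Z)))
  →14  S(S(S(add(add(add(Z, mul(Z, SZ)), S^4(Z)), Z))))
  →15  S(S(S(add(add(mul(Z, SZ), S^4(Z)), Z))))
  →16  S(S(S(add(add(Z, S^4(Z)), Z))))
  →17  S(S(S(add(S^4(Z), Z))))
  →18  S(S(S(S(add(SSSZ, Z)))))
  →19  S(S(S(S(S(add(SSZ, Z))))))
  →20  S(S(S(S(S(S(add(SZ, Z)))))))
  →21  S(S(S(S(S(S(S(add(Z, Z))))))))
  →22  S^7(Z)

Term B:
  start: add(mul(Z, SSZ), mul(SSZ, SZ))
  →1  add(Z, mul(SSZ, SZ))
  →2  mul(SSZ, SZ)
  →3  add(SZ, mul(SZ, SZ))
  →4  S(add(Z, mul(SZ, SZ)))
  →5  S(mul(SZ, SZ))
  →6  S(add(SZ, mul(Z, SZ)))
  →7  S(S(add(Z, mul(Z, SZ))))
  →8  S(S(mul(Z, SZ)))
  →9  SSZ

Answer: DIFFERENT — A ⇓ S^7(Z), B ⇓ SSZ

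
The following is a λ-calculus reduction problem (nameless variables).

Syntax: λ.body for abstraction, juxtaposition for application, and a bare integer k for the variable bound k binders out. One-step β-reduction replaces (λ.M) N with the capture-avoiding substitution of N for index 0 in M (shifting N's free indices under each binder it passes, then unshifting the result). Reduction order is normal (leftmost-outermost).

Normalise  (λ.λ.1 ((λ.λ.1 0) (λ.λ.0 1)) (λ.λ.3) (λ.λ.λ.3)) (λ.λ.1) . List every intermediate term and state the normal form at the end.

  start: (λ.λ.1 ((λ.λ.1 0) (λ.λ.0 1)) (λ.λ.3) (λ.λ.λ.3)) (λ.λ.1)
  →1  λ.(λ.λ.1) ((λ.λ.1 0) (λ.λ.0 1)) (λ.λ.λ.λ.1) (λ.λ.λ.3)
  →2  λ.(λ.(λ.λ.1 0) (λ.λ.0 1)) (λ.λ.λ.λ.1) (λ.λ.λ.3)
  →3  λ.(λ.λ.1 0) (λ.λ.0 1) (λ.λ.λ.3)
  →4  λ.(λ.(λ.λ.0 1) 0) (λ.λ.λ.3)
  →5  λ.(λ.λ.0 1) (λ.λ.λ.3)
  →6  λ.λ.0 (λ.λ.λ.4)

Answer: normal form = λ.λ.0 (λ.λ.λ.4)  (in 6 steps)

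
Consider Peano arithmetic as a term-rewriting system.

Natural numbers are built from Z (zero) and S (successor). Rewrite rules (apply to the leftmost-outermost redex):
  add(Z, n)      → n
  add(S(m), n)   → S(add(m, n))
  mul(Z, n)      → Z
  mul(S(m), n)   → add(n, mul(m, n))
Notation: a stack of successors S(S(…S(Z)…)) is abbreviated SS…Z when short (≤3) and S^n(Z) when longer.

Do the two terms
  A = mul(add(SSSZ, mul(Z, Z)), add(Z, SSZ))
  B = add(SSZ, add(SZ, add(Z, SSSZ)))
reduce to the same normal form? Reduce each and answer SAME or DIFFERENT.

Term A:
  start: mul(add(SSSZ, mul(Z, Z)), add(Z, SSZ))
  step 1: mul(S(add(SSZ, mul(Z, Z))), add(Z, SSZ))
  step 2: add(add(Z, SSZ), mul(add(SSZ, mul(Z, Z)), add(Z, SSZ)))
  step 3: add(SSZ, mul(add(SSZ, mul(Z, Z)), add(Z, SSZ)))
  step 4: S(add(SZ, mul(add(SSZ, mul(Z, Z)), add(Z, SSZ))))
  step 5: S(S(add(Z, mul(add(SSZ, mul(Z, Z)), add(Z, SSZ)))))
  step 6: S(S(mul(add(SSZ, mul(Z, Z)), add(Z, SSZ))))
  step 7: S(S(mul(S(add(SZ, mul(Z, Z))), add(Z, SSZ))))
  step 8: S(S(add(add(Z, SSZ), mul(add(SZ, mul(Z, Z)), add(Z, SSZ)))))
  step 9: S(S(add(SSZ, mul(add(SZ, mul(Z, Z)), add(Z, SSZ)))))
  step 10: S(S(S(add(SZ, mul(add(SZ, mul(Z, Z)), add(Z, SSZ))))))
  step 11: S(S(S(S(add(Z, mul(add(SZ, mul(Z, Z)), add(Z, SSZ)))))))
  step 12: S(S(S(S(mul(add(SZ, mul(Z, Z)), add(Z, SSZ))))))
  step 13: S(S(S(S(mul(S(add(Z, mul(Z, Z))), add(Z, SSZ))))))
  step 14: S(S(S(S(add(add(Z, SSZ), mul(add(Z, mul(Z, Z)), add(Z, SSZ)))))))
  step 15: S(S(S(S(add(SSZ, mul(add(Z, mul(Z, Z)), add(Z, SSZ)))))))
  step 16: S(S(S(S(S(add(SZ, mul(add(Z, mul(Z, Z)), add(Z, SSZ))))))))
  step 17: S(S(S(S(S(S(add(Z, mul(add(Z, mul(Z, Z)), add(Z, SSZ)))))))))
  step 18: S(S(S(S(S(S(mul(add(Z, mul(Z, Z)), add(Z, SSZ))))))))
  step 19: S(S(S(S(S(S(mul(mul(Z, Z), add(Z, SSZ))))))))
  step 20: S(S(S(S(S(S(mul(Z, add(Z, SSZ))))))))
  step 21: S^6(Z)

Term B:
  start: add(SSZ, add(SZ, add(Z, SSSZ)))
  step 1: S(add(SZ, add(SZ, add(Z, SSSZ))))
  step 2: S(S(add(Z, add(SZ, add(Z, SSSZ)))))
  step 3: S(S(add(SZ, add(Z, SSSZ))))
  step 4: S(S(S(add(Z, add(Z, SSSZ)))))
  step 5: S(S(S(add(Z, SSSZ))))
  step 6: S^6(Z)

Answer: SAME — A ⇓ S^6(Z), B ⇓ S^6(Z)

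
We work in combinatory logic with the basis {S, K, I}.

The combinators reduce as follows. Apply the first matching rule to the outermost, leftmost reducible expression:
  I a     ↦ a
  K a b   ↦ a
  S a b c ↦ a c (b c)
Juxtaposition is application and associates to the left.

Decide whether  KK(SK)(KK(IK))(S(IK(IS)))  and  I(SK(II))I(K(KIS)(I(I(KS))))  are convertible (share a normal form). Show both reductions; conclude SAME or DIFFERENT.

Term A:
  start: KK(SK)(KK(IK))(S(IK(IS)))
  [1] K(KK(IK))(S(IK(IS)))
  [2] KK(IK)
  [3] K

Term B:
  start: I(SK(II))I(K(KIS)(I(I(KS))))
  [1] SK(II)I(K(KIS)(I(I(KS))))
  [2] KI(III)(K(KIS)(I(I(KS))))
  [3] I(K(KIS)(I(I(KS))))
  [4] K(KIS)(I(I(KS)))
  [5] KIS
  [6] I

Answer: DIFFERENT — A ⇓ K, B ⇓ I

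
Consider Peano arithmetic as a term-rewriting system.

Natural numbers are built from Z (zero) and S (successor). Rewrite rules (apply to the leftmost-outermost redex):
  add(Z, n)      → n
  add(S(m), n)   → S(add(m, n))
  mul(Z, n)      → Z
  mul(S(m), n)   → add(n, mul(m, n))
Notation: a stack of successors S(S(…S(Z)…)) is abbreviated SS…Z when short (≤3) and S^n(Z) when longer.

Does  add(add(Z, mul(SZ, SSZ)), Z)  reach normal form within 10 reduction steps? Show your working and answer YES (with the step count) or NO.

Answer: YES — reaches normal form SSZ in 9 ≤ 10 steps

Working:
  start: add(add(Z, mul(SZ, SSZ)), Z)
  [1] add(mul(SZ, SSZ), Z)
  [2] add(add(SSZ, mul(Z, SSZ)), Z)
  [3] add(S(add(SZ, mul(Z, SSZ))), Z)
  [4] S(add(add(SZ, mul(Z, SSZ)), Z))
  [5] S(add(S(add(Z, mul(Z, SSZ))), Z))
  [6] S(S(add(add(Z, mul(Z, SSZ)), Z)))
  [7] S(S(add(mul(Z, SSZ), Z)))
  [8] S(S(add(Z, Z)))
  [9] SSZ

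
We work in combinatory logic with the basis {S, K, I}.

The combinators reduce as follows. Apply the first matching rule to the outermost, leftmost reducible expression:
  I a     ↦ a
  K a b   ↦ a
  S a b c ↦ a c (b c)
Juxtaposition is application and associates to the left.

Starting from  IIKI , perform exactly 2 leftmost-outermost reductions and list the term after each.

Answer: after 2 steps: KI

Derivation:
  start: IIKI
  step 1: IKI
  step 2: KI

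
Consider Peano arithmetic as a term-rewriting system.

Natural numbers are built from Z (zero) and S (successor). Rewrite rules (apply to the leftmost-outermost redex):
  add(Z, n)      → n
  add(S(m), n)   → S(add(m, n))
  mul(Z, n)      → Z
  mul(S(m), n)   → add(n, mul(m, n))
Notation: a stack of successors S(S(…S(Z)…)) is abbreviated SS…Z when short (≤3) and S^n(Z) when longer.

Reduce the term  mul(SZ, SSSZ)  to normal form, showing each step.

Answer: normal form = SSSZ  (in 6 steps)

Working:
  start: mul(SZ, SSSZ)
  [1] add(SSSZ, mul(Z, SSSZ))
  [2] S(add(SSZ, mul(Z, SSSZ)))
  [3] S(S(add(SZ, mul(Z, SSSZ))))
  [4] S(S(S(add(Z, mul(Z, SSSZ)))))
  [5] S(S(S(mul(Z, SSSZ))))
  [6] SSSZ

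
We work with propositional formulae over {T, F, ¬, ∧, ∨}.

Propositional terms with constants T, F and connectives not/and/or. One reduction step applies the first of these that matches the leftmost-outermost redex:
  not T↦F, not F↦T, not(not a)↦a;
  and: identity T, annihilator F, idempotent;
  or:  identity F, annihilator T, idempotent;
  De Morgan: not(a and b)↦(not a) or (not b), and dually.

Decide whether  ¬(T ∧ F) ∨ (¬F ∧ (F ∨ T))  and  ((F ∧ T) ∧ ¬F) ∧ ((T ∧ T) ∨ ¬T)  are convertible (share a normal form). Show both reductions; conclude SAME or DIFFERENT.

Answer: DIFFERENT — A ⇓ T, B ⇓ F

Derivation:
Term A:
  start: ¬(T ∧ F) ∨ (¬F ∧ (F ∨ T))
  →1  (¬T ∨ ¬F) ∨ (¬F ∧ (F ∨ T))
  →2  (F ∨ ¬F) ∨ (¬F ∧ (F ∨ T))
  →3  ¬F ∨ (¬F ∧ (F ∨ T))
  →4  T ∨ (¬F ∧ (F ∨ T))
  →5  T

Term B:
  start: ((F ∧ T) ∧ ¬F) ∧ ((T ∧ T) ∨ ¬T)
  →1  (F ∧ ¬F) ∧ ((T ∧ T) ∨ ¬T)
  →2  F ∧ ((T ∧ T) ∨ ¬T)
  →3  F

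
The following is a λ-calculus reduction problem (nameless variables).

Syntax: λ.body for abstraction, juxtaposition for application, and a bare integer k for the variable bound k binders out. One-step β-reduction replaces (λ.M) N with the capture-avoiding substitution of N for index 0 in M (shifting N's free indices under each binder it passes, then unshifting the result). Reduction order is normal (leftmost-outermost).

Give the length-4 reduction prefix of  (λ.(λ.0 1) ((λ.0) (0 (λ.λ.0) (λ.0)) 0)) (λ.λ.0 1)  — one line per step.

Answer: after 4 steps: (λ.0 (λ.λ.0)) (λ.0) (λ.λ.0 1) (λ.λ.0 1)

Working:
  start: (λ.(λ.0 1) ((λ.0) (0 (λ.λ.0) (λ.0)) 0)) (λ.λ.0 1)
  [1] (λ.0 (λ.λ.0 1)) ((λ.0) ((λ.λ.0 1) (λ.λ.0) (λ.0)) (λ.λ.0 1))
  [2] (λ.0) ((λ.λ.0 1) (λ.λ.0) (λ.0)) (λ.λ.0 1) (λ.λ.0 1)
  [3] (λ.λ.0 1) (λ.λ.0) (λ.0) (λ.λ.0 1) (λ.λ.0 1)
  [4] (λ.0 (λ.λ.0)) (λ.0) (λ.λ.0 1) (λ.λ.0 1)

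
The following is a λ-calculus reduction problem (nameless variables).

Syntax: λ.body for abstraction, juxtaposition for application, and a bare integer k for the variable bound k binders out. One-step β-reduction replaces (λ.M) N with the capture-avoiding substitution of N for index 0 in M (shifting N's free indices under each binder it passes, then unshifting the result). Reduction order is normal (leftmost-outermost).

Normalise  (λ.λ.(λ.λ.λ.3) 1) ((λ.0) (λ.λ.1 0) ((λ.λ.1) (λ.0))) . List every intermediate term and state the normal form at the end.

Answer: normal form = λ.λ.λ.2  (in 2 steps)

Reduction:
  start: (λ.λ.(λ.λ.λ.3) 1) ((λ.0) (λ.λ.1 0) ((λ.λ.1) (λ.0)))
  →1  λ.(λ.λ.λ.3) ((λ.0) (λ.λ.1 0) ((λ.λ.1) (λ.0)))
  →2  λ.λ.λ.2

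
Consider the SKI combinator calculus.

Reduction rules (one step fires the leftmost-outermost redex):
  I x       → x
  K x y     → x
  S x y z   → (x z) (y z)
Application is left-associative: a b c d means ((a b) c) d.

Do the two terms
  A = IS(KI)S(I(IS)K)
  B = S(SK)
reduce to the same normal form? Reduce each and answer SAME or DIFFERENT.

Term A:
  start: IS(KI)S(I(IS)K)
  [1] S(KI)S(I(IS)K)
  [2] KI(I(IS)K)(S(I(IS)K))
  [3] I(S(I(IS)K))
  [4] S(I(IS)K)
  [5] S(ISK)
  [6] S(SK)

Term B:
  start: S(SK)

Answer: SAME — A ⇓ S(SK), B ⇓ S(SK)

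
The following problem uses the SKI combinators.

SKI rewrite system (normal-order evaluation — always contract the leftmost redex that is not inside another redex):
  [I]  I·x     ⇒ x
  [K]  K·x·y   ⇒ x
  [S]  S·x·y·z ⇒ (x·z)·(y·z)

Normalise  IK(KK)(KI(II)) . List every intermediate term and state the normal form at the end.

  start: IK(KK)(KI(II))
  step 1: K(KK)(KI(II))
  step 2: KK

Answer: normal form = KK  (in 2 steps)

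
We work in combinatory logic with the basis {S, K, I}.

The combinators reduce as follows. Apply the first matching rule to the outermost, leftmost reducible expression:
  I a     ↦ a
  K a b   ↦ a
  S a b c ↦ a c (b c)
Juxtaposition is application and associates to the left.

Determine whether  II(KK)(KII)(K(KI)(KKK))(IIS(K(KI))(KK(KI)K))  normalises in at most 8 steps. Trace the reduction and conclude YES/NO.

  start: II(KK)(KII)(K(KI)(KKK))(IIS(K(KI))(KK(KI)K))
  step 1: I(KK)(KII)(K(KI)(KKK))(IIS(K(KI))(KK(KI)K))
  step 2: KK(KII)(K(KI)(KKK))(IIS(K(KI))(KK(KI)K))
  step 3: K(K(KI)(KKK))(IIS(K(KI))(KK(KI)K))
  step 4: K(KI)(KKK)
  step 5: KI

Answer: YES — reaches normal form KI in 5 ≤ 8 steps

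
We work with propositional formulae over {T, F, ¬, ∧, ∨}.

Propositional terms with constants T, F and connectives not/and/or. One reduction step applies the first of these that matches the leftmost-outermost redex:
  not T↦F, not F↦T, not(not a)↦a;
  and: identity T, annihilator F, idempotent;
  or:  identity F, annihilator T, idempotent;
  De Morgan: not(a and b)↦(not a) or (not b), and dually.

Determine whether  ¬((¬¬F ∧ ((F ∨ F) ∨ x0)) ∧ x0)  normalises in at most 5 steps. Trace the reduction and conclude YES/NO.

  start: ¬((¬¬F ∧ ((F ∨ F) ∨ x0)) ∧ x0)
  →1  ¬(¬¬F ∧ ((F ∨ F) ∨ x0)) ∨ ¬x0
  →2  (¬¬¬F ∨ ¬((F ∨ F) ∨ x0)) ∨ ¬x0
  →3  (¬F ∨ ¬((F ∨ F) ∨ x0)) ∨ ¬x0
  →4  (T ∨ ¬((F ∨ F) ∨ x0)) ∨ ¬x0
  →5  T ∨ ¬x0

Answer: NO — after 5 steps the term is T ∨ ¬x0, not yet normal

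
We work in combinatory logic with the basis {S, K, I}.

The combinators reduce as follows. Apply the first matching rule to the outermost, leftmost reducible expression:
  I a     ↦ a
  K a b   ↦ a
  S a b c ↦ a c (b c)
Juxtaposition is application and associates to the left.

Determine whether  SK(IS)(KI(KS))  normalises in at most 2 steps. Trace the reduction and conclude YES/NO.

Answer: NO — after 2 steps the term is KI(KS), not yet normal

Working:
  start: SK(IS)(KI(KS))
  [1] K(KI(KS))(IS(KI(KS)))
  [2] KI(KS)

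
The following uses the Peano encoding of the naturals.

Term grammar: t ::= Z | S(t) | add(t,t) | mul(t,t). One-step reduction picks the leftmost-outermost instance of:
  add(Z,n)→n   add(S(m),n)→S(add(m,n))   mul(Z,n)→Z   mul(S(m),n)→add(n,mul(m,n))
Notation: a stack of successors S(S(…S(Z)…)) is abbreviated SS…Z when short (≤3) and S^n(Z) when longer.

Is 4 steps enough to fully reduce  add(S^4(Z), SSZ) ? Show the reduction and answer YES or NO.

  start: add(S^4(Z), SSZ)
  →1  S(add(SSSZ, SSZ))
  →2  S(S(add(SSZ, SSZ)))
  →3  S(S(S(add(SZ, SSZ))))
  →4  S(S(S(S(add(Z, SSZ)))))

Answer: NO — after 4 steps the term is S(S(S(S(add(Z, SSZ))))), not yet normal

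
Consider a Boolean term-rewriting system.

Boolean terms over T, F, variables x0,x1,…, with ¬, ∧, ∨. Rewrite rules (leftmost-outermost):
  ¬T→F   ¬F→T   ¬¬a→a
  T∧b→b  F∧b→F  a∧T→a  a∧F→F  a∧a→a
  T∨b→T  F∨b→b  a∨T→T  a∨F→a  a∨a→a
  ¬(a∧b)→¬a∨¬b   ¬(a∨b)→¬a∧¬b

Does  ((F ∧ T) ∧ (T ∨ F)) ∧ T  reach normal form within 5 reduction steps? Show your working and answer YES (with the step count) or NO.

  start: ((F ∧ T) ∧ (T ∨ F)) ∧ T
  [1] (F ∧ T) ∧ (T ∨ F)
  [2] F ∧ (T ∨ F)
  [3] F

Answer: YES — reaches normal form F in 3 ≤ 5 steps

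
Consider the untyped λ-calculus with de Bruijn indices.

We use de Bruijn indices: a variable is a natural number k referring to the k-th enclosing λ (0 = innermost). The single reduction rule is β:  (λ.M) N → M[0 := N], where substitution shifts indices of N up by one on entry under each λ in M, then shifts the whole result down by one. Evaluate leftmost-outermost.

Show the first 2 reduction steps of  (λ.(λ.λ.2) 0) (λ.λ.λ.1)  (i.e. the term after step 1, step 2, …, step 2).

Answer: after 2 steps: λ.λ.λ.λ.1

Derivation:
  start: (λ.(λ.λ.2) 0) (λ.λ.λ.1)
  step 1: (λ.λ.λ.λ.λ.1) (λ.λ.λ.1)
  step 2: λ.λ.λ.λ.1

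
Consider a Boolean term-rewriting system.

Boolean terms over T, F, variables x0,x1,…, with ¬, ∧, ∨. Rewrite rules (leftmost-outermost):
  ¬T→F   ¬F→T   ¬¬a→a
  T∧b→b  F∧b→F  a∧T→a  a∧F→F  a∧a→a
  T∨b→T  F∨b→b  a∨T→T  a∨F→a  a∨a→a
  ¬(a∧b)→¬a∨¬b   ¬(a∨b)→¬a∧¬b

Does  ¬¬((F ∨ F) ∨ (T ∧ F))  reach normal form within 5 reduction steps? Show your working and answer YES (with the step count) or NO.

Answer: YES — reaches normal form F in 4 ≤ 5 steps

Working:
  start: ¬¬((F ∨ F) ∨ (T ∧ F))
  →1  (F ∨ F) ∨ (T ∧ F)
  →2  F ∨ (T ∧ F)
  →3  T ∧ F
  →4  F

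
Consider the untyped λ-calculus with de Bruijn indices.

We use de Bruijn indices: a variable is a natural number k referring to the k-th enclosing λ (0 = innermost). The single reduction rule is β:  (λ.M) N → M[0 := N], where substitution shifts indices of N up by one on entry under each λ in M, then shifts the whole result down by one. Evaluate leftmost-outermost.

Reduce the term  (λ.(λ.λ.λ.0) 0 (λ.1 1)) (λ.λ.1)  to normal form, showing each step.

Answer: normal form = λ.0  (in 3 steps)

Reduction:
  start: (λ.(λ.λ.λ.0) 0 (λ.1 1)) (λ.λ.1)
  →1  (λ.λ.λ.0) (λ.λ.1) (λ.(λ.λ.1) (λ.λ.1))
  →2  (λ.λ.0) (λ.(λ.λ.1) (λ.λ.1))
  →3  λ.0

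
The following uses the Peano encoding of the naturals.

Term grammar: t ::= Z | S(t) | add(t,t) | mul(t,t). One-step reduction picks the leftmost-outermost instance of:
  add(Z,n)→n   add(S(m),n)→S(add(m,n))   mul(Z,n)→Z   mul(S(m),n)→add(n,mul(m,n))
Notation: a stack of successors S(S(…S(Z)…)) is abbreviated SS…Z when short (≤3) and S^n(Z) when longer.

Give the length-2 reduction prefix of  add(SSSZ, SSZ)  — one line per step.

Answer: after 2 steps: S(S(add(SZ, SSZ)))

Working:
  start: add(SSSZ, SSZ)
  [1] S(add(SSZ, SSZ))
  [2] S(S(add(SZ, SSZ)))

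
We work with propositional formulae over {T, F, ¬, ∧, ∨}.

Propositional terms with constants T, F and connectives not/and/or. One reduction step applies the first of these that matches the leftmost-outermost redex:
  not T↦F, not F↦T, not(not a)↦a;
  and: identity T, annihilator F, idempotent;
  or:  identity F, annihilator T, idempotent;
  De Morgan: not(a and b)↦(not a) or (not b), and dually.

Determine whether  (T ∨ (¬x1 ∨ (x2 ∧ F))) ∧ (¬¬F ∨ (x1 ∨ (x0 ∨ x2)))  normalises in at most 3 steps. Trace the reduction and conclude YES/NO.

  start: (T ∨ (¬x1 ∨ (x2 ∧ F))) ∧ (¬¬F ∨ (x1 ∨ (x0 ∨ x2)))
  [1] T ∧ (¬¬F ∨ (x1 ∨ (x0 ∨ x2)))
  [2] ¬¬F ∨ (x1 ∨ (x0 ∨ x2))
  [3] F ∨ (x1 ∨ (x0 ∨ x2))

Answer: NO — after 3 steps the term is F ∨ (x1 ∨ (x0 ∨ x2)), not yet normal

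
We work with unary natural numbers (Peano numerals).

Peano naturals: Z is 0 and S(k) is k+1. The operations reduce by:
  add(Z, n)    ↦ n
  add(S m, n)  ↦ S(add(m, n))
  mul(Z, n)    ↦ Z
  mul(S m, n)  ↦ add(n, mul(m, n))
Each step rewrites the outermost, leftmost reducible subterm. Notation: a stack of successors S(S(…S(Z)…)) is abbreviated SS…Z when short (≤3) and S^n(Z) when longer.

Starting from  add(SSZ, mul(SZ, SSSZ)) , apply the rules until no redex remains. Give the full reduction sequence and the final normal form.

Answer: normal form = S^5(Z)  (in 9 steps)

Derivation:
  start: add(SSZ, mul(SZ, SSSZ))
  →1  S(add(SZ, mul(SZ, SSSZ)))
  →2  S(S(add(Z, mul(SZ, SSSZ))))
  →3  S(S(mul(SZ, SSSZ)))
  →4  S(S(add(SSSZ, mul(Z, SSSZ))))
  →5  S(S(S(add(SSZ, mul(Z, SSSZ)))))
  →6  S(S(S(S(add(SZ, mul(Z, SSSZ))))))
  →7  S(S(S(S(S(add(Z, mul(Z, SSSZ)))))))
  →8  S(S(S(S(S(mul(Z, SSSZ))))))
  →9  S^5(Z)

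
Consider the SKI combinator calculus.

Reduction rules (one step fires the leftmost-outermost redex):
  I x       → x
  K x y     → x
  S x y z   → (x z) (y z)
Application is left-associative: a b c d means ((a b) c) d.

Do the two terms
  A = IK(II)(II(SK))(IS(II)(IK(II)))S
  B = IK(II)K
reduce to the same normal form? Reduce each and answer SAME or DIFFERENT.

Answer: DIFFERENT — A ⇓ SI, B ⇓ I

Reduction:
Term A:
  start: IK(II)(II(SK))(IS(II)(IK(II)))S
  step 1: K(II)(II(SK))(IS(II)(IK(II)))S
  step 2: II(IS(II)(IK(II)))S
  step 3: I(IS(II)(IK(II)))S
  step 4: IS(II)(IK(II))S
  step 5: S(II)(IK(II))S
  step 6: IIS(IK(II)S)
  step 7: IS(IK(II)S)
  step 8: S(IK(II)S)
  step 9: S(K(II)S)
  step 10: S(II)
  step 11: SI

Term B:
  start: IK(II)K
  step 1: K(II)K
  step 2: II
  step 3: I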